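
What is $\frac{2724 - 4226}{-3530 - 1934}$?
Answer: $\frac{751}{2732} \approx 0.27489$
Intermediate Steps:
$\frac{2724 - 4226}{-3530 - 1934} = - \frac{1502}{-5464} = \left(-1502\right) \left(- \frac{1}{5464}\right) = \frac{751}{2732}$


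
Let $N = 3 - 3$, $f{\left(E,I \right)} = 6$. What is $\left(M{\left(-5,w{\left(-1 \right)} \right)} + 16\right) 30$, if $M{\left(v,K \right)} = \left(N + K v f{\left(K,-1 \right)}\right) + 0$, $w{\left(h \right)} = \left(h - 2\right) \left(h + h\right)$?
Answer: $-4920$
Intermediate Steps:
$N = 0$
$w{\left(h \right)} = 2 h \left(-2 + h\right)$ ($w{\left(h \right)} = \left(-2 + h\right) 2 h = 2 h \left(-2 + h\right)$)
$M{\left(v,K \right)} = 6 K v$ ($M{\left(v,K \right)} = \left(0 + K v 6\right) + 0 = \left(0 + 6 K v\right) + 0 = 6 K v + 0 = 6 K v$)
$\left(M{\left(-5,w{\left(-1 \right)} \right)} + 16\right) 30 = \left(6 \cdot 2 \left(-1\right) \left(-2 - 1\right) \left(-5\right) + 16\right) 30 = \left(6 \cdot 2 \left(-1\right) \left(-3\right) \left(-5\right) + 16\right) 30 = \left(6 \cdot 6 \left(-5\right) + 16\right) 30 = \left(-180 + 16\right) 30 = \left(-164\right) 30 = -4920$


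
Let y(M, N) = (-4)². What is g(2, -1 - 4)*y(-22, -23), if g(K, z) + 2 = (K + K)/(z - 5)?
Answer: -192/5 ≈ -38.400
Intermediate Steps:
y(M, N) = 16
g(K, z) = -2 + 2*K/(-5 + z) (g(K, z) = -2 + (K + K)/(z - 5) = -2 + (2*K)/(-5 + z) = -2 + 2*K/(-5 + z))
g(2, -1 - 4)*y(-22, -23) = (2*(5 + 2 - (-1 - 4))/(-5 + (-1 - 4)))*16 = (2*(5 + 2 - 1*(-5))/(-5 - 5))*16 = (2*(5 + 2 + 5)/(-10))*16 = (2*(-⅒)*12)*16 = -12/5*16 = -192/5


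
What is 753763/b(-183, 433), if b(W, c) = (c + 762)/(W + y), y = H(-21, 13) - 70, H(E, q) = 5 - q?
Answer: -196732143/1195 ≈ -1.6463e+5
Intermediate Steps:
y = -78 (y = (5 - 1*13) - 70 = (5 - 13) - 70 = -8 - 70 = -78)
b(W, c) = (762 + c)/(-78 + W) (b(W, c) = (c + 762)/(W - 78) = (762 + c)/(-78 + W))
753763/b(-183, 433) = 753763/(((762 + 433)/(-78 - 183))) = 753763/((1195/(-261))) = 753763/((-1/261*1195)) = 753763/(-1195/261) = 753763*(-261/1195) = -196732143/1195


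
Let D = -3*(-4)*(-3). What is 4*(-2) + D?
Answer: -44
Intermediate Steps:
D = -36 (D = 12*(-3) = -36)
4*(-2) + D = 4*(-2) - 36 = -8 - 36 = -44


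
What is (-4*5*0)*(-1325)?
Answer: 0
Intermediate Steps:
(-4*5*0)*(-1325) = -20*0*(-1325) = 0*(-1325) = 0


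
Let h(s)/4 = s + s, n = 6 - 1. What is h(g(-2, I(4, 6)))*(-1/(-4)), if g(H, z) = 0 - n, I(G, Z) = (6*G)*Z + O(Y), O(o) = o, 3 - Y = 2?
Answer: -10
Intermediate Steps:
Y = 1 (Y = 3 - 1*2 = 3 - 2 = 1)
n = 5
I(G, Z) = 1 + 6*G*Z (I(G, Z) = (6*G)*Z + 1 = 6*G*Z + 1 = 1 + 6*G*Z)
g(H, z) = -5 (g(H, z) = 0 - 1*5 = 0 - 5 = -5)
h(s) = 8*s (h(s) = 4*(s + s) = 4*(2*s) = 8*s)
h(g(-2, I(4, 6)))*(-1/(-4)) = (8*(-5))*(-1/(-4)) = -(-40)*(-1)/4 = -40*¼ = -10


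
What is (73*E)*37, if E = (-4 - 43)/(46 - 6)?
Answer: -126947/40 ≈ -3173.7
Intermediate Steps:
E = -47/40 ≈ -1.1750
(73*E)*37 = (73*(-47/40))*37 = -3431/40*37 = -126947/40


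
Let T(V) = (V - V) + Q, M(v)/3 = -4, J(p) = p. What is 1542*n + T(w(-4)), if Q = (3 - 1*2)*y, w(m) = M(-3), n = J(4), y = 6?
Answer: 6174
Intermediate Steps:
M(v) = -12 (M(v) = 3*(-4) = -12)
n = 4
w(m) = -12
Q = 6 (Q = (3 - 1*2)*6 = (3 - 2)*6 = 1*6 = 6)
T(V) = 6 (T(V) = (V - V) + 6 = 0 + 6 = 6)
1542*n + T(w(-4)) = 1542*4 + 6 = 6168 + 6 = 6174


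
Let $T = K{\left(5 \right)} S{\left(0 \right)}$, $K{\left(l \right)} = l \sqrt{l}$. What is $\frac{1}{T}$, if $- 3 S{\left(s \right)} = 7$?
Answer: $- \frac{3 \sqrt{5}}{175} \approx -0.038333$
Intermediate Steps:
$S{\left(s \right)} = - \frac{7}{3}$ ($S{\left(s \right)} = \left(- \frac{1}{3}\right) 7 = - \frac{7}{3}$)
$K{\left(l \right)} = l^{\frac{3}{2}}$
$T = - \frac{35 \sqrt{5}}{3}$ ($T = 5^{\frac{3}{2}} \left(- \frac{7}{3}\right) = 5 \sqrt{5} \left(- \frac{7}{3}\right) = - \frac{35 \sqrt{5}}{3} \approx -26.087$)
$\frac{1}{T} = \frac{1}{\left(- \frac{35}{3}\right) \sqrt{5}} = - \frac{3 \sqrt{5}}{175}$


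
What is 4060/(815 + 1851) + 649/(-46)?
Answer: -771737/61318 ≈ -12.586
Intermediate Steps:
4060/(815 + 1851) + 649/(-46) = 4060/2666 + 649*(-1/46) = 4060*(1/2666) - 649/46 = 2030/1333 - 649/46 = -771737/61318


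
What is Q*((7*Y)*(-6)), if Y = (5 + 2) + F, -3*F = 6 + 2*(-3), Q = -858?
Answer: 252252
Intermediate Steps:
F = 0 (F = -(6 + 2*(-3))/3 = -(6 - 6)/3 = -⅓*0 = 0)
Y = 7 (Y = (5 + 2) + 0 = 7 + 0 = 7)
Q*((7*Y)*(-6)) = -858*7*7*(-6) = -42042*(-6) = -858*(-294) = 252252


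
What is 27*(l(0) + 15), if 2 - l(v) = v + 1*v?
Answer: 459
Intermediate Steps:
l(v) = 2 - 2*v (l(v) = 2 - (v + 1*v) = 2 - (v + v) = 2 - 2*v)
27*(l(0) + 15) = 27*((2 - 2*0) + 15) = 27*((2 + 0) + 15) = 27*(2 + 15) = 27*17 = 459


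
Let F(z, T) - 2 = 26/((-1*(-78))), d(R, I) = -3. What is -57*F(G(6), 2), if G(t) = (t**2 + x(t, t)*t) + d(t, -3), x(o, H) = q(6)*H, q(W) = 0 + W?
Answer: -133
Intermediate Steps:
q(W) = W
x(o, H) = 6*H
G(t) = -3 + 7*t**2 (G(t) = (t**2 + (6*t)*t) - 3 = (t**2 + 6*t**2) - 3 = 7*t**2 - 3 = -3 + 7*t**2)
F(z, T) = 7/3 (F(z, T) = 2 + 26/((-1*(-78))) = 2 + 26/78 = 2 + 26*(1/78) = 2 + 1/3 = 7/3)
-57*F(G(6), 2) = -57*7/3 = -133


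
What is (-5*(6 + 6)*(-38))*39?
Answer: 88920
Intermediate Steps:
(-5*(6 + 6)*(-38))*39 = (-5*12*(-38))*39 = -60*(-38)*39 = 2280*39 = 88920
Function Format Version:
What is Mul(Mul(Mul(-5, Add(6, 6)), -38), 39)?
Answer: 88920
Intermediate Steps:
Mul(Mul(Mul(-5, Add(6, 6)), -38), 39) = Mul(Mul(Mul(-5, 12), -38), 39) = Mul(Mul(-60, -38), 39) = Mul(2280, 39) = 88920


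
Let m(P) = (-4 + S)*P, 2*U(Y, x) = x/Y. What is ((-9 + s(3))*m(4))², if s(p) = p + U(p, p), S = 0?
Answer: 7744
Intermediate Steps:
U(Y, x) = x/(2*Y) (U(Y, x) = (x/Y)/2 = x/(2*Y))
m(P) = -4*P (m(P) = (-4 + 0)*P = -4*P)
s(p) = ½ + p (s(p) = p + p/(2*p) = p + ½ = ½ + p)
((-9 + s(3))*m(4))² = ((-9 + (½ + 3))*(-4*4))² = ((-9 + 7/2)*(-16))² = (-11/2*(-16))² = 88² = 7744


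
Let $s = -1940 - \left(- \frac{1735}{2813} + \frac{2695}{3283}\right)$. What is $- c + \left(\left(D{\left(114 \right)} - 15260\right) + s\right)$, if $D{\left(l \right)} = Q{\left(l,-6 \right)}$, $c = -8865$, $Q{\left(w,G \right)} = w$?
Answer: $- \frac{1549458561}{188471} \approx -8221.2$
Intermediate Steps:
$D{\left(l \right)} = l$
$s = - \frac{365672210}{188471}$ ($s = -1940 - \left(\left(-1735\right) \frac{1}{2813} + 2695 \cdot \frac{1}{3283}\right) = -1940 - \left(- \frac{1735}{2813} + \frac{55}{67}\right) = -1940 - \frac{38470}{188471} = - \frac{365672210}{188471} \approx -1940.2$)
$- c + \left(\left(D{\left(114 \right)} - 15260\right) + s\right) = \left(-1\right) \left(-8865\right) + \left(\left(114 - 15260\right) - \frac{365672210}{188471}\right) = 8865 - \frac{3220253976}{188471} = - \frac{1549458561}{188471}$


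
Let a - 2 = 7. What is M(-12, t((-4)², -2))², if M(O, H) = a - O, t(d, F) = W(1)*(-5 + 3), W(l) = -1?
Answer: 441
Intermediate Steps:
a = 9 (a = 2 + 7 = 9)
t(d, F) = 2 (t(d, F) = -(-5 + 3) = -1*(-2) = 2)
M(O, H) = 9 - O
M(-12, t((-4)², -2))² = (9 - 1*(-12))² = (9 + 12)² = 21² = 441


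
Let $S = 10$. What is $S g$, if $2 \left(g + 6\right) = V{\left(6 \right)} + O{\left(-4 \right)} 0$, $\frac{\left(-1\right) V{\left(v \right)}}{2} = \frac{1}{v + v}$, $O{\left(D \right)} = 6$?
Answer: $- \frac{365}{6} \approx -60.833$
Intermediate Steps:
$V{\left(v \right)} = - \frac{1}{v}$ ($V{\left(v \right)} = - \frac{2}{v + v} = - \frac{2}{2 v} = - 2 \frac{1}{2 v} = - \frac{1}{v}$)
$g = - \frac{73}{12}$ ($g = -6 + \frac{- \frac{1}{6} + 6 \cdot 0}{2} = -6 + \frac{\left(-1\right) \frac{1}{6} + 0}{2} = -6 + \frac{- \frac{1}{6} + 0}{2} = -6 + \frac{1}{2} \left(- \frac{1}{6}\right) = -6 - \frac{1}{12} = - \frac{73}{12} \approx -6.0833$)
$S g = 10 \left(- \frac{73}{12}\right) = - \frac{365}{6}$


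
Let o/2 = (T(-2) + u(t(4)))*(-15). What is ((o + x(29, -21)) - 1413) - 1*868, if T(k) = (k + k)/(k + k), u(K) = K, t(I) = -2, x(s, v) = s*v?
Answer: -2860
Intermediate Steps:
T(k) = 1 (T(k) = (2*k)/((2*k)) = (2*k)*(1/(2*k)) = 1)
o = 30 (o = 2*((1 - 2)*(-15)) = 2*(-1*(-15)) = 2*15 = 30)
((o + x(29, -21)) - 1413) - 1*868 = ((30 + 29*(-21)) - 1413) - 1*868 = ((30 - 609) - 1413) - 868 = (-579 - 1413) - 868 = -1992 - 868 = -2860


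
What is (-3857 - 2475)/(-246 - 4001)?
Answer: 6332/4247 ≈ 1.4909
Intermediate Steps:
(-3857 - 2475)/(-246 - 4001) = -6332/(-4247) = -6332*(-1/4247) = 6332/4247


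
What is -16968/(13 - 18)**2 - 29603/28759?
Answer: -488722787/718975 ≈ -679.75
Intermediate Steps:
-16968/(13 - 18)**2 - 29603/28759 = -16968/((-5)**2) - 29603*1/28759 = -16968/25 - 29603/28759 = -488722787/718975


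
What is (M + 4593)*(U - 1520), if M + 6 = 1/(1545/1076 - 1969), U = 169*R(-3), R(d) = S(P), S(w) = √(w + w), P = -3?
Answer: -14760920696240/2117099 + 1641181314253*I*√6/2117099 ≈ -6.9722e+6 + 1.8989e+6*I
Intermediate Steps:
S(w) = √2*√w (S(w) = √(2*w) = √2*√w)
R(d) = I*√6 (R(d) = √2*√(-3) = √2*(I*√3) = I*√6)
U = 169*I*√6 (U = 169*(I*√6) = 169*I*√6 ≈ 413.96*I)
M = -12703670/2117099 (M = -6 + 1/(1545/1076 - 1969) = -6 + 1/(-2117099/1076) = -6 - 1076/2117099 = -12703670/2117099 ≈ -6.0005)
(M + 4593)*(U - 1520) = (-12703670/2117099 + 4593)*(169*I*√6 - 1520) = 9711132037*(-1520 + 169*I*√6)/2117099 = -14760920696240/2117099 + 1641181314253*I*√6/2117099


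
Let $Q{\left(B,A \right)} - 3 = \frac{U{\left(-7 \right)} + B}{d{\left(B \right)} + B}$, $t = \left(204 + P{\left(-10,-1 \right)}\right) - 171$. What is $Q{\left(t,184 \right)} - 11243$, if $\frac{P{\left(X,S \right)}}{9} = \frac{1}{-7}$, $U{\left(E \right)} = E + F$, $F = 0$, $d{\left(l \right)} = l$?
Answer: $- \frac{4990387}{444} \approx -11240.0$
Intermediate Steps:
$U{\left(E \right)} = E$ ($U{\left(E \right)} = E + 0 = E$)
$P{\left(X,S \right)} = - \frac{9}{7}$ ($P{\left(X,S \right)} = \frac{9}{-7} = 9 \left(- \frac{1}{7}\right) = - \frac{9}{7}$)
$t = \frac{222}{7}$ ($t = \left(204 - \frac{9}{7}\right) - 171 = \frac{1419}{7} - 171 = \frac{222}{7} \approx 31.714$)
$Q{\left(B,A \right)} = 3 + \frac{-7 + B}{2 B}$ ($Q{\left(B,A \right)} = 3 + \frac{-7 + B}{B + B} = 3 + \frac{-7 + B}{2 B}$)
$Q{\left(t,184 \right)} - 11243 = \frac{7 \left(-1 + \frac{222}{7}\right)}{2 \cdot \frac{222}{7}} - 11243 = \frac{7}{2} \cdot \frac{7}{222} \cdot \frac{215}{7} - 11243 = \frac{1505}{444} - 11243 = - \frac{4990387}{444}$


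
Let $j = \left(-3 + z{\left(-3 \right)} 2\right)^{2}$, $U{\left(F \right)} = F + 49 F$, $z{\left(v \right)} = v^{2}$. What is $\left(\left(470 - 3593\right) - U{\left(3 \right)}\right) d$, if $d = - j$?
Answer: $736425$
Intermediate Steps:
$U{\left(F \right)} = 50 F$
$j = 225$ ($j = \left(-3 + \left(-3\right)^{2} \cdot 2\right)^{2} = \left(-3 + 9 \cdot 2\right)^{2} = \left(-3 + 18\right)^{2} = 15^{2} = 225$)
$d = -225$ ($d = \left(-1\right) 225 = -225$)
$\left(\left(470 - 3593\right) - U{\left(3 \right)}\right) d = \left(\left(470 - 3593\right) - 50 \cdot 3\right) \left(-225\right) = \left(\left(470 - 3593\right) - 150\right) \left(-225\right) = \left(-3123 - 150\right) \left(-225\right) = \left(-3273\right) \left(-225\right) = 736425$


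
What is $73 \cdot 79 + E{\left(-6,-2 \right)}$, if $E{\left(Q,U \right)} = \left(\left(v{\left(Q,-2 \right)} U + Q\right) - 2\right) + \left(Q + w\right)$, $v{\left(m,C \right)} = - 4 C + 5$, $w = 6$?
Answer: $5733$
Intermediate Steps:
$v{\left(m,C \right)} = 5 - 4 C$
$E{\left(Q,U \right)} = 4 + 2 Q + 13 U$ ($E{\left(Q,U \right)} = \left(\left(\left(5 - -8\right) U + Q\right) - 2\right) + \left(Q + 6\right) = \left(\left(\left(5 + 8\right) U + Q\right) - 2\right) + \left(6 + Q\right) = \left(\left(13 U + Q\right) - 2\right) + \left(6 + Q\right) = \left(\left(Q + 13 U\right) - 2\right) + \left(6 + Q\right) = \left(-2 + Q + 13 U\right) + \left(6 + Q\right) = 4 + 2 Q + 13 U$)
$73 \cdot 79 + E{\left(-6,-2 \right)} = 73 \cdot 79 + \left(4 + 2 \left(-6\right) + 13 \left(-2\right)\right) = 5767 - 34 = 5733$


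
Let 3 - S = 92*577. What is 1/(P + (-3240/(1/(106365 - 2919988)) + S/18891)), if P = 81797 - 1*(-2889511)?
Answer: 18891/172269103707667 ≈ 1.0966e-10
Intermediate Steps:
S = -53081 (S = 3 - 92*577 = 3 - 1*53084 = 3 - 53084 = -53081)
P = 2971308 (P = 81797 + 2889511 = 2971308)
1/(P + (-3240/(1/(106365 - 2919988)) + S/18891)) = 1/(2971308 + (-3240/(1/(106365 - 2919988)) - 53081/18891)) = 1/(2971308 + (-3240/(1/(-2813623)) - 53081*1/18891)) = 1/(2971308 + (-3240/(-1/2813623) - 53081/18891)) = 1/(2971308 + (-3240*(-2813623) - 53081/18891)) = 1/(2971308 + (9116138520 - 53081/18891)) = 1/(2971308 + 172212972728239/18891) = 1/(172269103707667/18891) = 18891/172269103707667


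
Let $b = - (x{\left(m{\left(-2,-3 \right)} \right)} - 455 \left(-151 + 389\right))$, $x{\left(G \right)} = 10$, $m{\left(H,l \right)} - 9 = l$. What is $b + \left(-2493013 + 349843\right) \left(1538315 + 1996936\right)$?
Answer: $-7576643777390$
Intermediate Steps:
$m{\left(H,l \right)} = 9 + l$
$b = 108280$ ($b = - (10 - 455 \left(-151 + 389\right)) = - (10 - 108290) = \left(-1\right) \left(-108280\right) = 108280$)
$b + \left(-2493013 + 349843\right) \left(1538315 + 1996936\right) = 108280 + \left(-2493013 + 349843\right) \left(1538315 + 1996936\right) = 108280 - 7576643885670 = -7576643777390$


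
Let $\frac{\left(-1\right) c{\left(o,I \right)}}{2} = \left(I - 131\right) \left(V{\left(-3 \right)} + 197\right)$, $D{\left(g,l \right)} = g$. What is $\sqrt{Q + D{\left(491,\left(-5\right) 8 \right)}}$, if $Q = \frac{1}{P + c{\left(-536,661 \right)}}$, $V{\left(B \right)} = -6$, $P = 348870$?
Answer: $\frac{3 \sqrt{79874790}}{1210} \approx 22.159$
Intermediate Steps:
$c{\left(o,I \right)} = 50042 - 382 I$ ($c{\left(o,I \right)} = - 2 \left(I - 131\right) \left(-6 + 197\right) = - 2 \left(-131 + I\right) 191 = - 2 \left(-25021 + 191 I\right) = 50042 - 382 I$)
$Q = \frac{1}{146410}$ ($Q = \frac{1}{348870 + \left(50042 - 252502\right)} = \frac{1}{348870 - 202460} = \frac{1}{146410} \approx 6.8301 \cdot 10^{-6}$)
$\sqrt{Q + D{\left(491,\left(-5\right) 8 \right)}} = \sqrt{\frac{1}{146410} + 491} = \sqrt{\frac{71887311}{146410}} = \frac{3 \sqrt{79874790}}{1210}$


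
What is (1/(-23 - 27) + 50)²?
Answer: 6245001/2500 ≈ 2498.0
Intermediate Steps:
(1/(-23 - 27) + 50)² = (1/(-50) + 50)² = (-1/50 + 50)² = (2499/50)² = 6245001/2500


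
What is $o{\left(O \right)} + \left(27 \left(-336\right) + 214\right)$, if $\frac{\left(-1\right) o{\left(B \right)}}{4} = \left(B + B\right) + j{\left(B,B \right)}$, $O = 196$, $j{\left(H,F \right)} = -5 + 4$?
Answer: $-10422$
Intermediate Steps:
$j{\left(H,F \right)} = -1$
$o{\left(B \right)} = 4 - 8 B$ ($o{\left(B \right)} = - 4 \left(\left(B + B\right) - 1\right) = - 4 \left(2 B - 1\right) = - 4 \left(-1 + 2 B\right) = 4 - 8 B$)
$o{\left(O \right)} + \left(27 \left(-336\right) + 214\right) = \left(4 - 1568\right) + \left(27 \left(-336\right) + 214\right) = \left(4 - 1568\right) + \left(-9072 + 214\right) = -1564 - 8858 = -10422$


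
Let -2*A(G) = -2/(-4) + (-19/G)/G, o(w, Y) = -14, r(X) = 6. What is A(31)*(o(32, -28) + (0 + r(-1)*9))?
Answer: -9230/961 ≈ -9.6046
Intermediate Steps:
A(G) = -¼ + 19/(2*G²) (A(G) = -(-2/(-4) + (-19/G)/G)/2 = -(-2*(-¼) - 19/G²)/2 = -(½ - 19/G²)/2 = -¼ + 19/(2*G²))
A(31)*(o(32, -28) + (0 + r(-1)*9)) = ((¼)*(38 - 1*31²)/31²)*(-14 + (0 + 6*9)) = ((¼)*(1/961)*(38 - 1*961))*(-14 + (0 + 54)) = ((¼)*(1/961)*(38 - 961))*(-14 + 54) = ((¼)*(1/961)*(-923))*40 = -923/3844*40 = -9230/961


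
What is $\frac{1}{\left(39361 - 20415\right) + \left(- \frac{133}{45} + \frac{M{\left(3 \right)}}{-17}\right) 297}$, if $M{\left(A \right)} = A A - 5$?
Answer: $\frac{85}{1529857} \approx 5.5561 \cdot 10^{-5}$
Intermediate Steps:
$M{\left(A \right)} = -5 + A^{2}$ ($M{\left(A \right)} = A^{2} - 5 = -5 + A^{2}$)
$\frac{1}{\left(39361 - 20415\right) + \left(- \frac{133}{45} + \frac{M{\left(3 \right)}}{-17}\right) 297} = \frac{1}{\left(39361 - 20415\right) + \left(- \frac{133}{45} + \frac{-5 + 3^{2}}{-17}\right) 297} = \frac{1}{18946 + \left(\left(-133\right) \frac{1}{45} + \left(-5 + 9\right) \left(- \frac{1}{17}\right)\right) 297} = \frac{1}{18946 + \left(- \frac{133}{45} + 4 \left(- \frac{1}{17}\right)\right) 297} = \frac{1}{18946 + \left(- \frac{133}{45} - \frac{4}{17}\right) 297} = \frac{1}{18946 - \frac{80553}{85}} = \frac{1}{\frac{1529857}{85}} = \frac{85}{1529857}$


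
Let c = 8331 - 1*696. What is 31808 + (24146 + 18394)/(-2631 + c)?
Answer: 13267481/417 ≈ 31817.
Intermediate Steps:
c = 7635 (c = 8331 - 696 = 7635)
31808 + (24146 + 18394)/(-2631 + c) = 31808 + (24146 + 18394)/(-2631 + 7635) = 31808 + 42540/5004 = 31808 + 42540*(1/5004) = 31808 + 3545/417 = 13267481/417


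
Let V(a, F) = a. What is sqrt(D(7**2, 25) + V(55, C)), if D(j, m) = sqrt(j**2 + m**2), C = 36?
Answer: sqrt(55 + sqrt(3026)) ≈ 10.489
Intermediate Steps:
sqrt(D(7**2, 25) + V(55, C)) = sqrt(sqrt((7**2)**2 + 25**2) + 55) = sqrt(sqrt(49**2 + 625) + 55) = sqrt(sqrt(2401 + 625) + 55) = sqrt(sqrt(3026) + 55) = sqrt(55 + sqrt(3026))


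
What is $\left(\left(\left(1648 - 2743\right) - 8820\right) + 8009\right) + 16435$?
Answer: $14529$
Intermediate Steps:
$\left(\left(\left(1648 - 2743\right) - 8820\right) + 8009\right) + 16435 = \left(\left(-1095 - 8820\right) + 8009\right) + 16435 = \left(-9915 + 8009\right) + 16435 = -1906 + 16435 = 14529$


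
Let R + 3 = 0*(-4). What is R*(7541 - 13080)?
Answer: 16617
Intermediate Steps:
R = -3 (R = -3 + 0*(-4) = -3 + 0 = -3)
R*(7541 - 13080) = -3*(7541 - 13080) = -3*(-5539) = 16617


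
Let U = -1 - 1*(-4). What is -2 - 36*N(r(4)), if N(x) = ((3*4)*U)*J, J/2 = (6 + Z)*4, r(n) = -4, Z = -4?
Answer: -20738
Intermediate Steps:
J = 16 (J = 2*((6 - 4)*4) = 2*(2*4) = 2*8 = 16)
U = 3 (U = -1 + 4 = 3)
N(x) = 576 (N(x) = ((3*4)*3)*16 = (12*3)*16 = 36*16 = 576)
-2 - 36*N(r(4)) = -2 - 36*576 = -2 - 20736 = -20738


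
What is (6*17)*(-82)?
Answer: -8364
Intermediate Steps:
(6*17)*(-82) = 102*(-82) = -8364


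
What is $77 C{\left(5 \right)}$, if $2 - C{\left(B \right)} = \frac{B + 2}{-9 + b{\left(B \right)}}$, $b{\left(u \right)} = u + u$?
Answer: $-385$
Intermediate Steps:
$b{\left(u \right)} = 2 u$
$C{\left(B \right)} = 2 - \frac{2 + B}{-9 + 2 B}$ ($C{\left(B \right)} = 2 - \frac{B + 2}{-9 + 2 B} = 2 - \frac{2 + B}{-9 + 2 B}$)
$77 C{\left(5 \right)} = 77 \frac{-20 + 3 \cdot 5}{-9 + 2 \cdot 5} = 77 \frac{-20 + 15}{-9 + 10} = 77 \cdot 1^{-1} \left(-5\right) = 77 \cdot 1 \left(-5\right) = 77 \left(-5\right) = -385$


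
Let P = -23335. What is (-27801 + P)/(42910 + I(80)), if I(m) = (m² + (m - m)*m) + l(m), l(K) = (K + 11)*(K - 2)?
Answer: -6392/7051 ≈ -0.90654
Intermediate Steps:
l(K) = (-2 + K)*(11 + K) (l(K) = (11 + K)*(-2 + K) = (-2 + K)*(11 + K))
I(m) = -22 + 2*m² + 9*m (I(m) = (m² + (m - m)*m) + (-22 + m² + 9*m) = (m² + 0*m) + (-22 + m² + 9*m) = (m² + 0) + (-22 + m² + 9*m) = m² + (-22 + m² + 9*m) = -22 + 2*m² + 9*m)
(-27801 + P)/(42910 + I(80)) = (-27801 - 23335)/(42910 + (-22 + 2*80² + 9*80)) = -51136/(42910 + (-22 + 2*6400 + 720)) = -51136/(42910 + (-22 + 12800 + 720)) = -51136/(42910 + 13498) = -51136/56408 = -51136*1/56408 = -6392/7051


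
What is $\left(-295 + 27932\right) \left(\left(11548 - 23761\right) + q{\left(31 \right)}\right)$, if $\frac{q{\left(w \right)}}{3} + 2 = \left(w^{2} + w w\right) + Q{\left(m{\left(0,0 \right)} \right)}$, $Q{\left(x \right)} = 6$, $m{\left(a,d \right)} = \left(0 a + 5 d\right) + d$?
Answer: $-177844095$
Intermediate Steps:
$m{\left(a,d \right)} = 6 d$ ($m{\left(a,d \right)} = \left(0 + 5 d\right) + d = 5 d + d = 6 d$)
$q{\left(w \right)} = 12 + 6 w^{2}$ ($q{\left(w \right)} = -6 + 3 \left(\left(w^{2} + w w\right) + 6\right) = -6 + 3 \left(\left(w^{2} + w^{2}\right) + 6\right) = -6 + 3 \left(2 w^{2} + 6\right) = -6 + 3 \left(6 + 2 w^{2}\right) = -6 + \left(18 + 6 w^{2}\right) = 12 + 6 w^{2}$)
$\left(-295 + 27932\right) \left(\left(11548 - 23761\right) + q{\left(31 \right)}\right) = \left(-295 + 27932\right) \left(\left(11548 - 23761\right) + \left(12 + 6 \cdot 31^{2}\right)\right) = 27637 \left(\left(11548 - 23761\right) + \left(12 + 6 \cdot 961\right)\right) = 27637 \left(-12213 + \left(12 + 5766\right)\right) = 27637 \left(-12213 + 5778\right) = 27637 \left(-6435\right) = -177844095$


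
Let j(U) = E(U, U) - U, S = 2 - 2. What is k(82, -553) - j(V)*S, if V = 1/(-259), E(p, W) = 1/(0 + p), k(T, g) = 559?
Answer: 559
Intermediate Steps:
E(p, W) = 1/p
S = 0
V = -1/259 ≈ -0.0038610
j(U) = 1/U - U
k(82, -553) - j(V)*S = 559 - (1/(-1/259) - 1*(-1/259))*0 = 559 - (-259 + 1/259)*0 = 559 - (-67080)*0/259 = 559 - 1*0 = 559 + 0 = 559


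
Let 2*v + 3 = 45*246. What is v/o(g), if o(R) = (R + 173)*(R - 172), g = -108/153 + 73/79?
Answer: -6653661161/35779266864 ≈ -0.18596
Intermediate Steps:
v = 11067/2 (v = -3/2 + (45*246)/2 = -3/2 + (½)*11070 = -3/2 + 5535 = 11067/2 ≈ 5533.5)
g = 293/1343 (g = -108*1/153 + 73*(1/79) = -12/17 + 73/79 = 293/1343 ≈ 0.21817)
o(R) = (-172 + R)*(173 + R) (o(R) = (173 + R)*(-172 + R) = (-172 + R)*(173 + R))
v/o(g) = 11067/(2*(-29756 + 293/1343 + (293/1343)²)) = 11067/(2*(-29756 + 293/1343 + 85849/1803649)) = 11067/(2*(-53668900296/1803649)) = (11067/2)*(-1803649/53668900296) = -6653661161/35779266864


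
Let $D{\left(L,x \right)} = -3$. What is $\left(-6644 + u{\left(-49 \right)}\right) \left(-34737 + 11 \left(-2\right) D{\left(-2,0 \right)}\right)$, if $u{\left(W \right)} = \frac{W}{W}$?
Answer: $230319453$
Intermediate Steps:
$u{\left(W \right)} = 1$
$\left(-6644 + u{\left(-49 \right)}\right) \left(-34737 + 11 \left(-2\right) D{\left(-2,0 \right)}\right) = \left(-6644 + 1\right) \left(-34737 + 11 \left(-2\right) \left(-3\right)\right) = - 6643 \left(-34737 - -66\right) = - 6643 \left(-34737 + 66\right) = \left(-6643\right) \left(-34671\right) = 230319453$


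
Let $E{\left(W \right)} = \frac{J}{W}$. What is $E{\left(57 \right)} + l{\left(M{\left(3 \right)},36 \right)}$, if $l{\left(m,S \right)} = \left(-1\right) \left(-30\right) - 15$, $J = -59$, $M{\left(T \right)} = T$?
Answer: $\frac{796}{57} \approx 13.965$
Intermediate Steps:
$l{\left(m,S \right)} = 15$ ($l{\left(m,S \right)} = 30 - 15 = 15$)
$E{\left(W \right)} = - \frac{59}{W}$
$E{\left(57 \right)} + l{\left(M{\left(3 \right)},36 \right)} = - \frac{59}{57} + 15 = \frac{796}{57}$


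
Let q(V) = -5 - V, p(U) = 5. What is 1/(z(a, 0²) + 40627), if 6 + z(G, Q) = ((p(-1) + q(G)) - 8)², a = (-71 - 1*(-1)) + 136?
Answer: 1/46097 ≈ 2.1693e-5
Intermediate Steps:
a = 66 (a = (-71 + 1) + 136 = -70 + 136 = 66)
z(G, Q) = -6 + (-8 - G)² (z(G, Q) = -6 + ((5 + (-5 - G)) - 8)² = -6 + (-G - 8)² = -6 + (-8 - G)²)
1/(z(a, 0²) + 40627) = 1/((-6 + (8 + 66)²) + 40627) = 1/((-6 + 74²) + 40627) = 1/((-6 + 5476) + 40627) = 1/(5470 + 40627) = 1/46097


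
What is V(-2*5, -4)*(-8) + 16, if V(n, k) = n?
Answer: 96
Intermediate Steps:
V(-2*5, -4)*(-8) + 16 = -2*5*(-8) + 16 = -10*(-8) + 16 = 80 + 16 = 96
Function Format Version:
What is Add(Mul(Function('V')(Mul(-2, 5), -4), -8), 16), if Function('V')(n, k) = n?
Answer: 96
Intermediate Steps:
Add(Mul(Function('V')(Mul(-2, 5), -4), -8), 16) = Add(Mul(Mul(-2, 5), -8), 16) = Add(Mul(-10, -8), 16) = Add(80, 16) = 96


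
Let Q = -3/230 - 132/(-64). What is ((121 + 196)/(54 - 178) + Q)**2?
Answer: 836308561/3253561600 ≈ 0.25704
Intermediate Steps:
Q = 3771/1840 (Q = -3*1/230 - 132*(-1/64) = -3/230 + 33/16 = 3771/1840 ≈ 2.0495)
((121 + 196)/(54 - 178) + Q)**2 = ((121 + 196)/(54 - 178) + 3771/1840)**2 = (317/(-124) + 3771/1840)**2 = (317*(-1/124) + 3771/1840)**2 = (-317/124 + 3771/1840)**2 = (-28919/57040)**2 = 836308561/3253561600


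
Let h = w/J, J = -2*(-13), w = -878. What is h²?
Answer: 192721/169 ≈ 1140.4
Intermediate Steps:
J = 26
h = -439/13 (h = -878/26 = -878*1/26 = -439/13 ≈ -33.769)
h² = (-439/13)² = 192721/169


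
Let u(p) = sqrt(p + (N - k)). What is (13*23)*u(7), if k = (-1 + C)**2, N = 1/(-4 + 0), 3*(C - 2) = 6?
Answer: 897*I/2 ≈ 448.5*I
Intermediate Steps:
C = 4 (C = 2 + (1/3)*6 = 2 + 2 = 4)
N = -1/4 (N = 1/(-4) = -1/4 ≈ -0.25000)
k = 9 (k = (-1 + 4)**2 = 3**2 = 9)
u(p) = sqrt(-37/4 + p) (u(p) = sqrt(p + (-1/4 - 1*9)) = sqrt(p + (-1/4 - 9)) = sqrt(p - 37/4) = sqrt(-37/4 + p))
(13*23)*u(7) = (13*23)*(sqrt(-37 + 4*7)/2) = 299*(sqrt(-37 + 28)/2) = 299*(sqrt(-9)/2) = 299*((3*I)/2) = 299*(3*I/2) = 897*I/2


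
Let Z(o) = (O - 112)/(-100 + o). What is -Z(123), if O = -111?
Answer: 223/23 ≈ 9.6956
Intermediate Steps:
Z(o) = -223/(-100 + o) (Z(o) = (-111 - 112)/(-100 + o) = -223/(-100 + o))
-Z(123) = -(-223)/(-100 + 123) = -(-223)/23 = -1*(-223/23) = 223/23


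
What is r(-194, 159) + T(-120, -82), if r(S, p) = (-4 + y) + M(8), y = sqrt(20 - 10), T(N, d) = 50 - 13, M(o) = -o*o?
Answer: -31 + sqrt(10) ≈ -27.838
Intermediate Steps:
M(o) = -o**2
T(N, d) = 37
y = sqrt(10) ≈ 3.1623
r(S, p) = -68 + sqrt(10) (r(S, p) = (-4 + sqrt(10)) - 1*8**2 = (-4 + sqrt(10)) - 1*64 = (-4 + sqrt(10)) - 64 = -68 + sqrt(10))
r(-194, 159) + T(-120, -82) = (-68 + sqrt(10)) + 37 = -31 + sqrt(10)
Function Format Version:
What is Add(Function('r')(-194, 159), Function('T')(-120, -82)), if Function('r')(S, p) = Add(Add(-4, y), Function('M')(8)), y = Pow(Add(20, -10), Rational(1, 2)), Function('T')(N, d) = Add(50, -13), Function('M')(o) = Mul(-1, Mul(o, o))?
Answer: Add(-31, Pow(10, Rational(1, 2))) ≈ -27.838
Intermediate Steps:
Function('M')(o) = Mul(-1, Pow(o, 2))
Function('T')(N, d) = 37
y = Pow(10, Rational(1, 2)) ≈ 3.1623
Function('r')(S, p) = Add(-68, Pow(10, Rational(1, 2))) (Function('r')(S, p) = Add(Add(-4, Pow(10, Rational(1, 2))), Mul(-1, Pow(8, 2))) = Add(Add(-4, Pow(10, Rational(1, 2))), Mul(-1, 64)) = Add(Add(-4, Pow(10, Rational(1, 2))), -64) = Add(-68, Pow(10, Rational(1, 2))))
Add(Function('r')(-194, 159), Function('T')(-120, -82)) = Add(Add(-68, Pow(10, Rational(1, 2))), 37) = Add(-31, Pow(10, Rational(1, 2)))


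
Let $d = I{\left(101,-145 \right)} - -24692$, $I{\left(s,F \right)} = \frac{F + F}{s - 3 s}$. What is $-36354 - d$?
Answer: $- \frac{6165791}{101} \approx -61047.0$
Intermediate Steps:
$I{\left(s,F \right)} = - \frac{F}{s}$ ($I{\left(s,F \right)} = \frac{2 F}{\left(-2\right) s} = 2 F \left(- \frac{1}{2 s}\right) = - \frac{F}{s}$)
$d = \frac{2494037}{101}$ ($d = \left(-1\right) \left(-145\right) \frac{1}{101} - -24692 = \left(-1\right) \left(-145\right) \frac{1}{101} + 24692 = \frac{145}{101} + 24692 = \frac{2494037}{101} \approx 24693.0$)
$-36354 - d = -36354 - \frac{2494037}{101} = - \frac{6165791}{101}$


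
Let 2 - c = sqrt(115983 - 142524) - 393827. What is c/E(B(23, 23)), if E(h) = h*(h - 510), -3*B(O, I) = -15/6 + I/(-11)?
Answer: -1715519124/3389459 + 13068*I*sqrt(2949)/3389459 ≈ -506.13 + 0.20937*I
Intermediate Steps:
B(O, I) = 5/6 + I/33 (B(O, I) = -(-15/6 + I/(-11))/3 = -(-15*1/6 + I*(-1/11))/3 = -(-5/2 - I/11)/3 = 5/6 + I/33)
E(h) = h*(-510 + h)
c = 393829 - 3*I*sqrt(2949) (c = 2 - (sqrt(115983 - 142524) - 393827) = 2 - (sqrt(-26541) - 393827) = 2 - (3*I*sqrt(2949) - 393827) = 2 - (-393827 + 3*I*sqrt(2949)) = 2 + (393827 - 3*I*sqrt(2949)) = 393829 - 3*I*sqrt(2949) ≈ 3.9383e+5 - 162.91*I)
c/E(B(23, 23)) = (393829 - 3*I*sqrt(2949))/(((5/6 + (1/33)*23)*(-510 + (5/6 + (1/33)*23)))) = (393829 - 3*I*sqrt(2949))/(((5/6 + 23/33)*(-510 + (5/6 + 23/33)))) = (393829 - 3*I*sqrt(2949))/((101*(-510 + 101/66)/66)) = (393829 - 3*I*sqrt(2949))/(((101/66)*(-33559/66))) = (393829 - 3*I*sqrt(2949))/(-3389459/4356) = (393829 - 3*I*sqrt(2949))*(-4356/3389459) = -1715519124/3389459 + 13068*I*sqrt(2949)/3389459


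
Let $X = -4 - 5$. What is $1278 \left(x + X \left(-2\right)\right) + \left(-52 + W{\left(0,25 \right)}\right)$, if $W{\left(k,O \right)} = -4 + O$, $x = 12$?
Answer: $38309$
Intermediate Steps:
$X = -9$ ($X = -4 - 5 = -9$)
$1278 \left(x + X \left(-2\right)\right) + \left(-52 + W{\left(0,25 \right)}\right) = 1278 \left(12 - -18\right) + \left(-52 + \left(-4 + 25\right)\right) = 1278 \left(12 + 18\right) + \left(-52 + 21\right) = 1278 \cdot 30 - 31 = 38340 - 31 = 38309$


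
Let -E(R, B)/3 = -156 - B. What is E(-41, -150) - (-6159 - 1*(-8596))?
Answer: -2419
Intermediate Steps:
E(R, B) = 468 + 3*B (E(R, B) = -3*(-156 - B) = 468 + 3*B)
E(-41, -150) - (-6159 - 1*(-8596)) = (468 + 3*(-150)) - (-6159 - 1*(-8596)) = (468 - 450) - (-6159 + 8596) = 18 - 1*2437 = 18 - 2437 = -2419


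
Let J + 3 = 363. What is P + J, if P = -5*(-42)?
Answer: 570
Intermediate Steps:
J = 360 (J = -3 + 363 = 360)
P = 210
P + J = 210 + 360 = 570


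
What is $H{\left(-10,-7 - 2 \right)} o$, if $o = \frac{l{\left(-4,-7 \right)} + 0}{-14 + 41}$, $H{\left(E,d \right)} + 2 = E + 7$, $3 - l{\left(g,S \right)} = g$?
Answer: $- \frac{35}{27} \approx -1.2963$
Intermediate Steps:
$l{\left(g,S \right)} = 3 - g$
$H{\left(E,d \right)} = 5 + E$ ($H{\left(E,d \right)} = -2 + \left(E + 7\right) = -2 + \left(7 + E\right) = 5 + E$)
$o = \frac{7}{27}$ ($o = \frac{\left(3 - -4\right) + 0}{-14 + 41} = \frac{\left(3 + 4\right) + 0}{27} = \left(7 + 0\right) \frac{1}{27} = 7 \cdot \frac{1}{27} = \frac{7}{27} \approx 0.25926$)
$H{\left(-10,-7 - 2 \right)} o = \left(5 - 10\right) \frac{7}{27} = \left(-5\right) \frac{7}{27} = - \frac{35}{27}$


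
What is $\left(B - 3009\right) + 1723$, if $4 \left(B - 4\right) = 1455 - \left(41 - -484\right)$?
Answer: $- \frac{2099}{2} \approx -1049.5$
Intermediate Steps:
$B = \frac{473}{2}$ ($B = 4 + \frac{1455 - \left(41 - -484\right)}{4} = 4 + \frac{1455 - \left(41 + 484\right)}{4} = 4 + \frac{1455 - 525}{4} = 4 + \frac{1}{4} \cdot 930 = 4 + \frac{465}{2} = \frac{473}{2} \approx 236.5$)
$\left(B - 3009\right) + 1723 = \left(\frac{473}{2} - 3009\right) + 1723 = - \frac{5545}{2} + 1723 = - \frac{2099}{2}$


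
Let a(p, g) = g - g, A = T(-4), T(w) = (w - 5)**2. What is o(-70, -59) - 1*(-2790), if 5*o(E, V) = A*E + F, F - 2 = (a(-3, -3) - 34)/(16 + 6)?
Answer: 18217/11 ≈ 1656.1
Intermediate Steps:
T(w) = (-5 + w)**2
A = 81 (A = (-5 - 4)**2 = (-9)**2 = 81)
a(p, g) = 0
F = 5/11 (F = 2 + (0 - 34)/(16 + 6) = 2 - 34/22 = 2 - 34*1/22 = 2 - 17/11 = 5/11 ≈ 0.45455)
o(E, V) = 1/11 + 81*E/5 (o(E, V) = (81*E + 5/11)/5 = (5/11 + 81*E)/5 = 1/11 + 81*E/5)
o(-70, -59) - 1*(-2790) = (1/11 + (81/5)*(-70)) - 1*(-2790) = (1/11 - 1134) + 2790 = -12473/11 + 2790 = 18217/11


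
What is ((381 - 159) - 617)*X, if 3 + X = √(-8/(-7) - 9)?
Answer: 1185 - 395*I*√385/7 ≈ 1185.0 - 1107.2*I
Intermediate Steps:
X = -3 + I*√385/7 (X = -3 + √(-8/(-7) - 9) = -3 + √(-8*(-⅐) - 9) = -3 + √(8/7 - 9) = -3 + √(-55/7) = -3 + I*√385/7 ≈ -3.0 + 2.8031*I)
((381 - 159) - 617)*X = ((381 - 159) - 617)*(-3 + I*√385/7) = (222 - 617)*(-3 + I*√385/7) = -395*(-3 + I*√385/7) = 1185 - 395*I*√385/7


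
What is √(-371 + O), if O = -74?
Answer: I*√445 ≈ 21.095*I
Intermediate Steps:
√(-371 + O) = √(-371 - 74) = √(-445) = I*√445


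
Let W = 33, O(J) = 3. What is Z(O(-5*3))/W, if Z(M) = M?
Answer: 1/11 ≈ 0.090909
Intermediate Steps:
Z(O(-5*3))/W = 3/33 = 3*(1/33) = 1/11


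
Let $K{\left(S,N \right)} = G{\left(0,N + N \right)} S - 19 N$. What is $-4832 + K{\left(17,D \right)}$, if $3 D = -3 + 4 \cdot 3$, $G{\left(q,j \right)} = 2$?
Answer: $-4855$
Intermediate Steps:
$D = 3$ ($D = \frac{-3 + 4 \cdot 3}{3} = \frac{-3 + 12}{3} = \frac{1}{3} \cdot 9 = 3$)
$K{\left(S,N \right)} = - 19 N + 2 S$ ($K{\left(S,N \right)} = 2 S - 19 N = - 19 N + 2 S$)
$-4832 + K{\left(17,D \right)} = -4832 + \left(\left(-19\right) 3 + 2 \cdot 17\right) = -4832 + \left(-57 + 34\right) = -4832 - 23 = -4855$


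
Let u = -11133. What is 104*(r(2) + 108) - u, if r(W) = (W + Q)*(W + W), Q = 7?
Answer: 26109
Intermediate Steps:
r(W) = 2*W*(7 + W) (r(W) = (W + 7)*(W + W) = (7 + W)*(2*W) = 2*W*(7 + W))
104*(r(2) + 108) - u = 104*(2*2*(7 + 2) + 108) - 1*(-11133) = 104*(2*2*9 + 108) + 11133 = 104*(36 + 108) + 11133 = 104*144 + 11133 = 14976 + 11133 = 26109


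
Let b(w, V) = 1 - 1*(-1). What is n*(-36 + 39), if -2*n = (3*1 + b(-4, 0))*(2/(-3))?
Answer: 5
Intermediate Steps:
b(w, V) = 2 (b(w, V) = 1 + 1 = 2)
n = 5/3 (n = -(3*1 + 2)*2/(-3)/2 = -(3 + 2)*2*(-1/3)/2 = -5*(-2)/(2*3) = -1/2*(-10/3) = 5/3 ≈ 1.6667)
n*(-36 + 39) = 5*(-36 + 39)/3 = (5/3)*3 = 5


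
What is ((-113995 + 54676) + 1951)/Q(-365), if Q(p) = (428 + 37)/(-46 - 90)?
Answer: 7802048/465 ≈ 16779.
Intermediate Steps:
Q(p) = -465/136 (Q(p) = 465/(-136) = 465*(-1/136) = -465/136)
((-113995 + 54676) + 1951)/Q(-365) = ((-113995 + 54676) + 1951)/(-465/136) = (-59319 + 1951)*(-136/465) = -57368*(-136/465) = 7802048/465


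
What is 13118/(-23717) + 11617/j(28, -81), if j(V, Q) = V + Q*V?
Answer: -304904709/53126080 ≈ -5.7393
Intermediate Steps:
13118/(-23717) + 11617/j(28, -81) = 13118/(-23717) + 11617/((28*(1 - 81))) = 13118*(-1/23717) + 11617/((28*(-80))) = -13118/23717 + 11617/(-2240) = -13118/23717 + 11617*(-1/2240) = -13118/23717 - 11617/2240 = -304904709/53126080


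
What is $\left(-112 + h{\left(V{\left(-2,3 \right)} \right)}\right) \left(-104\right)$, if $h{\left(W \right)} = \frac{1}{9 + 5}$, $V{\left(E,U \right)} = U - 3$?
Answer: $\frac{81484}{7} \approx 11641.0$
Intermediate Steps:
$V{\left(E,U \right)} = -3 + U$
$h{\left(W \right)} = \frac{1}{14}$
$\left(-112 + h{\left(V{\left(-2,3 \right)} \right)}\right) \left(-104\right) = \left(-112 + \frac{1}{14}\right) \left(-104\right) = \left(- \frac{1567}{14}\right) \left(-104\right) = \frac{81484}{7}$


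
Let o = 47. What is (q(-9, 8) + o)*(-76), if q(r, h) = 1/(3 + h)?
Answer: -39368/11 ≈ -3578.9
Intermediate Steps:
(q(-9, 8) + o)*(-76) = (1/(3 + 8) + 47)*(-76) = (1/11 + 47)*(-76) = (518/11)*(-76) = -39368/11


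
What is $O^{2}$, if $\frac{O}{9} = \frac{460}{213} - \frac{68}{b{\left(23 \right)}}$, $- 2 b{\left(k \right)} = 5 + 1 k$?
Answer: $\frac{985080996}{247009} \approx 3988.0$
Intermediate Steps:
$b{\left(k \right)} = - \frac{5}{2} - \frac{k}{2}$ ($b{\left(k \right)} = - \frac{5 + 1 k}{2} = - \frac{5 + k}{2} = - \frac{5}{2} - \frac{k}{2}$)
$O = \frac{31386}{497}$ ($O = 9 \left(\frac{460}{213} - \frac{68}{- \frac{5}{2} - \frac{23}{2}}\right) = 9 \left(460 \cdot \frac{1}{213} - \frac{68}{- \frac{5}{2} - \frac{23}{2}}\right) = 9 \left(\frac{460}{213} - \frac{68}{-14}\right) = 9 \left(\frac{460}{213} - - \frac{34}{7}\right) = 9 \left(\frac{460}{213} + \frac{34}{7}\right) = 9 \cdot \frac{10462}{1491} = \frac{31386}{497} \approx 63.151$)
$O^{2} = \left(\frac{31386}{497}\right)^{2} = \frac{985080996}{247009}$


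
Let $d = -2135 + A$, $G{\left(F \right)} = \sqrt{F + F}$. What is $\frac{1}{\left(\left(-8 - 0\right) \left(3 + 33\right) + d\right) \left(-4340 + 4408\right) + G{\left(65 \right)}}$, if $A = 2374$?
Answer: $- \frac{1666}{5551047} - \frac{\sqrt{130}}{11102094} \approx -0.00030115$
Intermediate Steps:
$G{\left(F \right)} = \sqrt{2} \sqrt{F}$ ($G{\left(F \right)} = \sqrt{2 F} = \sqrt{2} \sqrt{F}$)
$d = 239$ ($d = -2135 + 2374 = 239$)
$\frac{1}{\left(\left(-8 - 0\right) \left(3 + 33\right) + d\right) \left(-4340 + 4408\right) + G{\left(65 \right)}} = \frac{1}{\left(\left(-8 - 0\right) \left(3 + 33\right) + 239\right) \left(-4340 + 4408\right) + \sqrt{2} \sqrt{65}} = \frac{1}{\left(\left(-8 + 0\right) 36 + 239\right) 68 + \sqrt{130}} = \frac{1}{\left(\left(-8\right) 36 + 239\right) 68 + \sqrt{130}} = \frac{1}{\left(-288 + 239\right) 68 + \sqrt{130}} = \frac{1}{\left(-49\right) 68 + \sqrt{130}} = \frac{1}{-3332 + \sqrt{130}}$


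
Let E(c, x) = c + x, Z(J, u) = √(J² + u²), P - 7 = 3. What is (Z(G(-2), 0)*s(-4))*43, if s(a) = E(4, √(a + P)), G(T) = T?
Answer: 344 + 86*√6 ≈ 554.66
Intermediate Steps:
P = 10 (P = 7 + 3 = 10)
s(a) = 4 + √(10 + a) (s(a) = 4 + √(a + 10) = 4 + √(10 + a))
(Z(G(-2), 0)*s(-4))*43 = (√((-2)² + 0²)*(4 + √(10 - 4)))*43 = (√(4 + 0)*(4 + √6))*43 = (√4*(4 + √6))*43 = (2*(4 + √6))*43 = (8 + 2*√6)*43 = 344 + 86*√6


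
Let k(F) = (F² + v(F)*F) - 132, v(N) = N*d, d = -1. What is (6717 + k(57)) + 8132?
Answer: 14717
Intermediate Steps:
v(N) = -N (v(N) = N*(-1) = -N)
k(F) = -132 (k(F) = (F² + (-F)*F) - 132 = (F² - F²) - 132 = 0 - 132 = -132)
(6717 + k(57)) + 8132 = (6717 - 132) + 8132 = 6585 + 8132 = 14717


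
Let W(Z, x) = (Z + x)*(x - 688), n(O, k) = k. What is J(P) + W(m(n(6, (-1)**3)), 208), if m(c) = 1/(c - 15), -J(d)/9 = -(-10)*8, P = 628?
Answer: -100530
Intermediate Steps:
J(d) = -720 (J(d) = -(-9)*(-10*8) = -(-9)*(-80) = -9*80 = -720)
m(c) = 1/(-15 + c)
W(Z, x) = (-688 + x)*(Z + x) (W(Z, x) = (Z + x)*(-688 + x) = (-688 + x)*(Z + x))
J(P) + W(m(n(6, (-1)**3)), 208) = -720 + (208**2 - 688/(-15 + (-1)**3) - 688*208 + 208/(-15 + (-1)**3)) = -720 + (43264 - 688/(-15 - 1) - 143104 + 208/(-15 - 1)) = -720 + (43264 - 688/(-16) - 143104 + 208/(-16)) = -720 + (43264 - 688*(-1/16) - 143104 - 1/16*208) = -720 + (43264 + 43 - 143104 - 13) = -720 - 99810 = -100530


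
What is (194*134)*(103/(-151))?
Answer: -2677588/151 ≈ -17732.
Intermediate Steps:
(194*134)*(103/(-151)) = 25996*(103*(-1/151)) = 25996*(-103/151) = -2677588/151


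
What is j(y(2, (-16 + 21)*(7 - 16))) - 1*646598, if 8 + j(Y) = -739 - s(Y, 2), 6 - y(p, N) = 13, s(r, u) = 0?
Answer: -647345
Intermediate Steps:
y(p, N) = -7 (y(p, N) = 6 - 1*13 = 6 - 13 = -7)
j(Y) = -747 (j(Y) = -8 + (-739 - 1*0) = -8 + (-739 + 0) = -8 - 739 = -747)
j(y(2, (-16 + 21)*(7 - 16))) - 1*646598 = -747 - 1*646598 = -747 - 646598 = -647345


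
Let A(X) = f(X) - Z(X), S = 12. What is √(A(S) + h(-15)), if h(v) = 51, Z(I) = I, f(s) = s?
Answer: √51 ≈ 7.1414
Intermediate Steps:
A(X) = 0 (A(X) = X - X = 0)
√(A(S) + h(-15)) = √(0 + 51) = √51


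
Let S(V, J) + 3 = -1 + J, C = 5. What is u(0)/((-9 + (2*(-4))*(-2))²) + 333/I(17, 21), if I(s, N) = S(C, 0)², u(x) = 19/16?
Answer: 1021/49 ≈ 20.837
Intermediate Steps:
S(V, J) = -4 + J (S(V, J) = -3 + (-1 + J) = -4 + J)
u(x) = 19/16 (u(x) = 19*(1/16) = 19/16)
I(s, N) = 16 (I(s, N) = (-4 + 0)² = (-4)² = 16)
u(0)/((-9 + (2*(-4))*(-2))²) + 333/I(17, 21) = 19/(16*((-9 + (2*(-4))*(-2))²)) + 333/16 = 19/(16*((-9 - 8*(-2))²)) + 333*(1/16) = 19/(16*((-9 + 16)²)) + 333/16 = 19/(16*(7²)) + 333/16 = (19/16)/49 + 333/16 = (19/16)*(1/49) + 333/16 = 19/784 + 333/16 = 1021/49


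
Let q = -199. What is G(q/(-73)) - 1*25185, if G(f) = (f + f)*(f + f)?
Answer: -134052461/5329 ≈ -25155.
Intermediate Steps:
G(f) = 4*f**2 (G(f) = (2*f)*(2*f) = 4*f**2)
G(q/(-73)) - 1*25185 = 4*(-199/(-73))**2 - 1*25185 = 4*(-199*(-1/73))**2 - 25185 = 4*(199/73)**2 - 25185 = 4*(39601/5329) - 25185 = 158404/5329 - 25185 = -134052461/5329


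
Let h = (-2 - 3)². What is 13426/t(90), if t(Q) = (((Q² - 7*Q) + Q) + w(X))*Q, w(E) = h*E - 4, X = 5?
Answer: 6713/345645 ≈ 0.019422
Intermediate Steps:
h = 25 (h = (-5)² = 25)
w(E) = -4 + 25*E (w(E) = 25*E - 4 = -4 + 25*E)
t(Q) = Q*(121 + Q² - 6*Q) (t(Q) = (((Q² - 7*Q) + Q) + (-4 + 25*5))*Q = ((Q² - 6*Q) + (-4 + 125))*Q = ((Q² - 6*Q) + 121)*Q = (121 + Q² - 6*Q)*Q = Q*(121 + Q² - 6*Q))
13426/t(90) = 13426/((90*(121 + 90² - 6*90))) = 13426/((90*(121 + 8100 - 540))) = 13426/((90*7681)) = 13426/691290 = 13426*(1/691290) = 6713/345645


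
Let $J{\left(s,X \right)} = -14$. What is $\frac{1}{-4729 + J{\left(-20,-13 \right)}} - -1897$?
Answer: $\frac{8997470}{4743} \approx 1897.0$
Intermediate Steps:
$\frac{1}{-4729 + J{\left(-20,-13 \right)}} - -1897 = \frac{1}{-4729 - 14} - -1897 = \frac{1}{-4743} + 1897 = - \frac{1}{4743} + 1897 = \frac{8997470}{4743}$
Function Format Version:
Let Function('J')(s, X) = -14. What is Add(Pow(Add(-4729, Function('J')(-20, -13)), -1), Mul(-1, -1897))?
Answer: Rational(8997470, 4743) ≈ 1897.0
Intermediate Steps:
Add(Pow(Add(-4729, Function('J')(-20, -13)), -1), Mul(-1, -1897)) = Add(Pow(Add(-4729, -14), -1), Mul(-1, -1897)) = Add(Pow(-4743, -1), 1897) = Add(Rational(-1, 4743), 1897) = Rational(8997470, 4743)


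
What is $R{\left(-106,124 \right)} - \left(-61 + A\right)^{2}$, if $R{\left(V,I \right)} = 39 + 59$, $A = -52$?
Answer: $-12671$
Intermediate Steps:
$R{\left(V,I \right)} = 98$
$R{\left(-106,124 \right)} - \left(-61 + A\right)^{2} = 98 - \left(-61 - 52\right)^{2} = 98 - \left(-113\right)^{2} = 98 - 12769 = -12671$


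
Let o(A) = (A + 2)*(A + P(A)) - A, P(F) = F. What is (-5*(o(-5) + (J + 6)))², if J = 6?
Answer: 55225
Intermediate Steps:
o(A) = -A + 2*A*(2 + A) (o(A) = (A + 2)*(A + A) - A = (2 + A)*(2*A) - A = 2*A*(2 + A) - A = -A + 2*A*(2 + A))
(-5*(o(-5) + (J + 6)))² = (-5*(-5*(3 + 2*(-5)) + (6 + 6)))² = (-5*(-5*(3 - 10) + 12))² = (-5*(-5*(-7) + 12))² = (-5*(35 + 12))² = (-5*47)² = (-235)² = 55225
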